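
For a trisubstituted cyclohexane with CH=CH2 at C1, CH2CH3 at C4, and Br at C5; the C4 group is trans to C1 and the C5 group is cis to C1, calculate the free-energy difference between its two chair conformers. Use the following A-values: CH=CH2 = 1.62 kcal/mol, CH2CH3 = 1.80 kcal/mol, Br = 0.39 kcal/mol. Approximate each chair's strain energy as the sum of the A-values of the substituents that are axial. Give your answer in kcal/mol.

Chair I (vinyl axial, ethyl axial, bromo axial): E = 3.81 kcal/mol.
Chair II (vinyl equatorial, ethyl equatorial, bromo equatorial): E = 0.00 kcal/mol.
ΔE = 3.81 − 0.00 = 3.81 kcal/mol; chair II is more stable.

3.81 kcal/mol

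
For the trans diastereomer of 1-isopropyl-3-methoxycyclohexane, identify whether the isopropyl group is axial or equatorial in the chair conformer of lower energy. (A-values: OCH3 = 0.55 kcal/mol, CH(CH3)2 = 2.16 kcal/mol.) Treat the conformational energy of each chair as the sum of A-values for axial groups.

equatorial

C1 and C3 have the same parity, so for the trans isomer the two substituents are one axial and one equatorial in each chair.
Chair I (methoxy axial, isopropyl equatorial): E = 0.55 kcal/mol.
Chair II (methoxy equatorial, isopropyl axial): E = 2.16 kcal/mol.
Chair I is the more stable (lower-energy) conformer, and in that chair the isopropyl group is equatorial.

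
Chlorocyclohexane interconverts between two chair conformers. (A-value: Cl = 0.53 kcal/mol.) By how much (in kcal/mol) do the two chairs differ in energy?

0.53 kcal/mol

A monosubstituted cyclohexane has one chair with the chloro group axial (E = A = 0.53 kcal/mol) and one with it equatorial (E = 0).
ΔE = 0.53 − 0 = 0.53 kcal/mol.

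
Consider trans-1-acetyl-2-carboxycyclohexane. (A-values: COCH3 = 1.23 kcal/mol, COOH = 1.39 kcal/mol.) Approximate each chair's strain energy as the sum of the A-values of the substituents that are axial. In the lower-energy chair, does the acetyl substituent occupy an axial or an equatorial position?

equatorial

C1 and C2 have opposite parity, so for the trans isomer the two substituents are e,e in one chair and a,a in the other.
Chair I (acetyl axial, carboxyl axial): E = 2.62 kcal/mol.
Chair II (acetyl equatorial, carboxyl equatorial): E = 0.00 kcal/mol.
Chair II is the more stable (lower-energy) conformer, and in that chair the acetyl group is equatorial.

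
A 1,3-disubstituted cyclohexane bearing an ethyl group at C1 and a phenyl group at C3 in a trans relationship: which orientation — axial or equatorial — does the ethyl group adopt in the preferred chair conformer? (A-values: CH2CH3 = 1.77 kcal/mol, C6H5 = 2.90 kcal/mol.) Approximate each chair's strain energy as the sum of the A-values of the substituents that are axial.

axial

C1 and C3 have the same parity, so for the trans isomer the two substituents are one axial and one equatorial in each chair.
Chair I (ethyl axial, phenyl equatorial): E = 1.77 kcal/mol.
Chair II (ethyl equatorial, phenyl axial): E = 2.90 kcal/mol.
Chair I is the more stable (lower-energy) conformer, and in that chair the ethyl group is axial.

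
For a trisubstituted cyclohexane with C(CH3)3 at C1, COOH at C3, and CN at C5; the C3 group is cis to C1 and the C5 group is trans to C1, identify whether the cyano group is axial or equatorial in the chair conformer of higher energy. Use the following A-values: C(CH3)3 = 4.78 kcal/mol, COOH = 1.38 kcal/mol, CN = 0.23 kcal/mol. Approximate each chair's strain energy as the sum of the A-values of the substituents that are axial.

equatorial

Chair I (tert-butyl axial, carboxyl axial, cyano equatorial): E = 6.16 kcal/mol.
Chair II (tert-butyl equatorial, carboxyl equatorial, cyano axial): E = 0.23 kcal/mol.
Chair I is the less stable (higher-energy) conformer, and in that chair the cyano group is equatorial.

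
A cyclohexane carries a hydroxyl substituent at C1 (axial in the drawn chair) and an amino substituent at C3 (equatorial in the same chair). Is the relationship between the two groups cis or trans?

trans

C1 and C3 have the same parity, so their axial bonds point in the same direction.
With same-parity carbons, two substituents on the same face are both axial or both equatorial; opposite faces give one of each.
Here the groups are axial/equatorial → opposite face → trans.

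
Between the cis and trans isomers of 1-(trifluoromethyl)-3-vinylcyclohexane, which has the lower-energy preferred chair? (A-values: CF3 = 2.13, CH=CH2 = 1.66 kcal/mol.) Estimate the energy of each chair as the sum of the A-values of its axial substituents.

At 1,3 positions (parity same): cis → (e,e or a,a); trans → (a,e or e,a).
Best chair for cis: E = 0.00 kcal/mol; best chair for trans: E = 1.66 kcal/mol.
The cis isomer is lower by 1.66 kcal/mol.

cis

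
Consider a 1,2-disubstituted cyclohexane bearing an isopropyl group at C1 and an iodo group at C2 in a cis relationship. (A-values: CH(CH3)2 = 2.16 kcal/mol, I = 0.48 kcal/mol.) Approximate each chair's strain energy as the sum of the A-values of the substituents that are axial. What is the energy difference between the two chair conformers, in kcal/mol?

C1 and C2 have opposite parity, so for the cis isomer the two substituents are one axial and one equatorial in each chair.
Chair I (isopropyl axial, iodo equatorial): E = 2.16 kcal/mol.
Chair II (isopropyl equatorial, iodo axial): E = 0.48 kcal/mol.
ΔE = 2.16 − 0.48 = 1.68 kcal/mol; chair II is more stable.

1.68 kcal/mol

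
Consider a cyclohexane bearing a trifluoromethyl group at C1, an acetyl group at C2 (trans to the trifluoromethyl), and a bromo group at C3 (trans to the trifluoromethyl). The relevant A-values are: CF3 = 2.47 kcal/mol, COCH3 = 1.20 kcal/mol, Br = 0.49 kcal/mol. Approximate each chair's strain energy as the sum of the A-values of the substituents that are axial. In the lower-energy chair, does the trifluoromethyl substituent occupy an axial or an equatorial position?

equatorial

Chair I (trifluoromethyl axial, acetyl axial, bromo equatorial): E = 3.67 kcal/mol.
Chair II (trifluoromethyl equatorial, acetyl equatorial, bromo axial): E = 0.49 kcal/mol.
Chair II is the more stable (lower-energy) conformer, and in that chair the trifluoromethyl group is equatorial.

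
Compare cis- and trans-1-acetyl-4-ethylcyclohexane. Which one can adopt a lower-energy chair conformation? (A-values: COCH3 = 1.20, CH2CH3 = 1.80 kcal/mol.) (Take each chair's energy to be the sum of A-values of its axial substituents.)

At 1,4 positions (parity opposite): cis → (a,e or e,a); trans → (e,e or a,a).
Best chair for cis: E = 1.20 kcal/mol; best chair for trans: E = 0.00 kcal/mol.
The trans isomer is lower by 1.20 kcal/mol.

trans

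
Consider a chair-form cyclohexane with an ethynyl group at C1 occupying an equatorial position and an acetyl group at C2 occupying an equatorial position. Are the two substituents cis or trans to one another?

C1 and C2 have opposite parity, so their axial bonds point in opposite directions.
With opposite-parity carbons, two substituents on the same face are one axial and one equatorial; opposite faces give both axial or both equatorial.
Here the groups are equatorial/equatorial → opposite face → trans.

trans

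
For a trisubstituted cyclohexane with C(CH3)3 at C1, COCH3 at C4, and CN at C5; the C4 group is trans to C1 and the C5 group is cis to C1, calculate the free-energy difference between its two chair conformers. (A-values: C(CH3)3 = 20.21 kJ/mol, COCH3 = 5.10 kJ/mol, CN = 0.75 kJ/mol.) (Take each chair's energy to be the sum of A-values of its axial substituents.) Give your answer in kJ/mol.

26.06 kJ/mol

Chair I (tert-butyl axial, acetyl axial, cyano axial): E = 26.06 kJ/mol.
Chair II (tert-butyl equatorial, acetyl equatorial, cyano equatorial): E = 0.00 kJ/mol.
ΔE = 26.06 − 0.00 = 26.06 kJ/mol; chair II is more stable.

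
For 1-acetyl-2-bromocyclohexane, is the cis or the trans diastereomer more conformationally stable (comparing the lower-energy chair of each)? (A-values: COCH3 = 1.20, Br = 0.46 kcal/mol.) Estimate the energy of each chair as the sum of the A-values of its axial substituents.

trans

At 1,2 positions (parity opposite): cis → (a,e or e,a); trans → (e,e or a,a).
Best chair for cis: E = 0.46 kcal/mol; best chair for trans: E = 0.00 kcal/mol.
The trans isomer is lower by 0.46 kcal/mol.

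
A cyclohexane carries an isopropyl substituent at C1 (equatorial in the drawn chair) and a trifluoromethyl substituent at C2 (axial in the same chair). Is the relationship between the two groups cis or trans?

cis

C1 and C2 have opposite parity, so their axial bonds point in opposite directions.
With opposite-parity carbons, two substituents on the same face are one axial and one equatorial; opposite faces give both axial or both equatorial.
Here the groups are equatorial/axial → same face → cis.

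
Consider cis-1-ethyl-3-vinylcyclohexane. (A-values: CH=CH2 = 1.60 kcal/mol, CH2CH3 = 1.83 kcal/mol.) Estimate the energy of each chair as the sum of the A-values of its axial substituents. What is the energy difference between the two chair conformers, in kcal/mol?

3.43 kcal/mol

C1 and C3 have the same parity, so for the cis isomer the two substituents are e,e in one chair and a,a in the other.
Chair I (vinyl axial, ethyl axial): E = 3.43 kcal/mol.
Chair II (vinyl equatorial, ethyl equatorial): E = 0.00 kcal/mol.
ΔE = 3.43 − 0.00 = 3.43 kcal/mol; chair II is more stable.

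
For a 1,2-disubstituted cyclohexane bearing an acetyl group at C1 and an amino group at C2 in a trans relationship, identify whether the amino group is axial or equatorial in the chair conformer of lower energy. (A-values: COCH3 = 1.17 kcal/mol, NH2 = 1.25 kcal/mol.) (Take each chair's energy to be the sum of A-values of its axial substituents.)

C1 and C2 have opposite parity, so for the trans isomer the two substituents are e,e in one chair and a,a in the other.
Chair I (acetyl axial, amino axial): E = 2.42 kcal/mol.
Chair II (acetyl equatorial, amino equatorial): E = 0.00 kcal/mol.
Chair II is the more stable (lower-energy) conformer, and in that chair the amino group is equatorial.

equatorial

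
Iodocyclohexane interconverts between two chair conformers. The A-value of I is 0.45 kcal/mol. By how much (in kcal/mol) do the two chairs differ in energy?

A monosubstituted cyclohexane has one chair with the iodo group axial (E = A = 0.45 kcal/mol) and one with it equatorial (E = 0).
ΔE = 0.45 − 0 = 0.45 kcal/mol.

0.45 kcal/mol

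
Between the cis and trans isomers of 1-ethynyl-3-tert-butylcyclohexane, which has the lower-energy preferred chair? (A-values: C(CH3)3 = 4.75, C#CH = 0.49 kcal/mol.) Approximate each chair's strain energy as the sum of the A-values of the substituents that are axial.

cis

At 1,3 positions (parity same): cis → (e,e or a,a); trans → (a,e or e,a).
Best chair for cis: E = 0.00 kcal/mol; best chair for trans: E = 0.49 kcal/mol.
The cis isomer is lower by 0.49 kcal/mol.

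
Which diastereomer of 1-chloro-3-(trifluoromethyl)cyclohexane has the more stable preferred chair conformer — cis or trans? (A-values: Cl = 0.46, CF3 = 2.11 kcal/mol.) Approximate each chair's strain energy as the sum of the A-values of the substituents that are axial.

At 1,3 positions (parity same): cis → (e,e or a,a); trans → (a,e or e,a).
Best chair for cis: E = 0.00 kcal/mol; best chair for trans: E = 0.46 kcal/mol.
The cis isomer is lower by 0.46 kcal/mol.

cis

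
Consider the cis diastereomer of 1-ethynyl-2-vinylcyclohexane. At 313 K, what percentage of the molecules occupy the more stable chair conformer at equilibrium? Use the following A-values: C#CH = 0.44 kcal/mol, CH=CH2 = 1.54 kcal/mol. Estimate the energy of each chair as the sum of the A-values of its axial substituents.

85.4%

C1 and C2 have opposite parity, so for the cis isomer the two substituents are one axial and one equatorial in each chair.
Chair I (ethynyl axial, vinyl equatorial): E = 0.44 kcal/mol; chair II (ethynyl equatorial, vinyl axial): E = 1.54 kcal/mol.
ΔG = 1.10 kcal/mol between the two chairs.
K = exp(ΔG/RT) with R = 1.987×10⁻³ kcal mol⁻¹ K⁻¹ and T = 313 K gives K ≈ 5.86.
Fraction in the lower-energy chair = K/(K+1) = 85.4%.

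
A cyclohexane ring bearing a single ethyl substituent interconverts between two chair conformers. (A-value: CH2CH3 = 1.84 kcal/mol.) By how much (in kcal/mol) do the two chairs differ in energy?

A monosubstituted cyclohexane has one chair with the ethyl group axial (E = A = 1.84 kcal/mol) and one with it equatorial (E = 0).
ΔE = 1.84 − 0 = 1.84 kcal/mol.

1.84 kcal/mol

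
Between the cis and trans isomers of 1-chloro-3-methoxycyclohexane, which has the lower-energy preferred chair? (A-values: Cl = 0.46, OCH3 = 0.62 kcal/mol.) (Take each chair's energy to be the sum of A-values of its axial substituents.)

cis

At 1,3 positions (parity same): cis → (e,e or a,a); trans → (a,e or e,a).
Best chair for cis: E = 0.00 kcal/mol; best chair for trans: E = 0.46 kcal/mol.
The cis isomer is lower by 0.46 kcal/mol.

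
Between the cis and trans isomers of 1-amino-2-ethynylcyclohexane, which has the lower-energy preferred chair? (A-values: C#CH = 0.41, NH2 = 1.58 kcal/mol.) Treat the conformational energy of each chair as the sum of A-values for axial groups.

trans

At 1,2 positions (parity opposite): cis → (a,e or e,a); trans → (e,e or a,a).
Best chair for cis: E = 0.41 kcal/mol; best chair for trans: E = 0.00 kcal/mol.
The trans isomer is lower by 0.41 kcal/mol.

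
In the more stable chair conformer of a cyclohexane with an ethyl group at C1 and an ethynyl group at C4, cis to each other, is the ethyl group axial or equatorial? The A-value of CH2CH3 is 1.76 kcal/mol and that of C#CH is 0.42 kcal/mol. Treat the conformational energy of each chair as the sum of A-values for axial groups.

equatorial

C1 and C4 have opposite parity, so for the cis isomer the two substituents are one axial and one equatorial in each chair.
Chair I (ethyl axial, ethynyl equatorial): E = 1.76 kcal/mol.
Chair II (ethyl equatorial, ethynyl axial): E = 0.42 kcal/mol.
Chair II is the more stable (lower-energy) conformer, and in that chair the ethyl group is equatorial.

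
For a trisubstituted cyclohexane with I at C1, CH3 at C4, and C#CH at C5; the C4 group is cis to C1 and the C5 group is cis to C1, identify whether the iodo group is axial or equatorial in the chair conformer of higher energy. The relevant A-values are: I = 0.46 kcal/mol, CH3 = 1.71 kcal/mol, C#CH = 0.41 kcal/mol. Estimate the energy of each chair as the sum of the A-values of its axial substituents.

equatorial

Chair I (iodo axial, methyl equatorial, ethynyl axial): E = 0.87 kcal/mol.
Chair II (iodo equatorial, methyl axial, ethynyl equatorial): E = 1.71 kcal/mol.
Chair II is the less stable (higher-energy) conformer, and in that chair the iodo group is equatorial.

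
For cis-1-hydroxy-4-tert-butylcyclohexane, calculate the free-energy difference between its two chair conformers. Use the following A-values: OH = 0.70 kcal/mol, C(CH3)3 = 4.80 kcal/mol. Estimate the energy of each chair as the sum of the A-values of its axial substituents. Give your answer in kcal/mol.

4.10 kcal/mol

C1 and C4 have opposite parity, so for the cis isomer the two substituents are one axial and one equatorial in each chair.
Chair I (hydroxyl axial, tert-butyl equatorial): E = 0.70 kcal/mol.
Chair II (hydroxyl equatorial, tert-butyl axial): E = 4.80 kcal/mol.
ΔE = 4.80 − 0.70 = 4.10 kcal/mol; chair I is more stable.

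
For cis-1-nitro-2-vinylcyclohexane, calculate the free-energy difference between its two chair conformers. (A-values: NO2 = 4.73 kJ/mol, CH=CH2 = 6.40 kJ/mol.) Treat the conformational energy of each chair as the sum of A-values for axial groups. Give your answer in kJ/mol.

C1 and C2 have opposite parity, so for the cis isomer the two substituents are one axial and one equatorial in each chair.
Chair I (nitro axial, vinyl equatorial): E = 4.73 kJ/mol.
Chair II (nitro equatorial, vinyl axial): E = 6.40 kJ/mol.
ΔE = 6.40 − 4.73 = 1.67 kJ/mol; chair I is more stable.

1.67 kJ/mol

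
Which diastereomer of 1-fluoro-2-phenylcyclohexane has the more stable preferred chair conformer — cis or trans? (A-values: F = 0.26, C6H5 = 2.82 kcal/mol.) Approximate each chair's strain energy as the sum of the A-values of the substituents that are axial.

At 1,2 positions (parity opposite): cis → (a,e or e,a); trans → (e,e or a,a).
Best chair for cis: E = 0.26 kcal/mol; best chair for trans: E = 0.00 kcal/mol.
The trans isomer is lower by 0.26 kcal/mol.

trans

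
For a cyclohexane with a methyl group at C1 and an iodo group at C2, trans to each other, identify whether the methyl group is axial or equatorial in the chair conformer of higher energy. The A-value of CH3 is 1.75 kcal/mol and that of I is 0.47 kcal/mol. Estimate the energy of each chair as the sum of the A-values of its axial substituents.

C1 and C2 have opposite parity, so for the trans isomer the two substituents are e,e in one chair and a,a in the other.
Chair I (methyl axial, iodo axial): E = 2.22 kcal/mol.
Chair II (methyl equatorial, iodo equatorial): E = 0.00 kcal/mol.
Chair I is the less stable (higher-energy) conformer, and in that chair the methyl group is axial.

axial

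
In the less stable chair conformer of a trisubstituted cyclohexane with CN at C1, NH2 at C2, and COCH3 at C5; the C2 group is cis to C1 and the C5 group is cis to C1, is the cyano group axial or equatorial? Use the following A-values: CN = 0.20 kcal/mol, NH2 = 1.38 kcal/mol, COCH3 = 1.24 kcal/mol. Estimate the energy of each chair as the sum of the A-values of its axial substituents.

axial

Chair I (cyano axial, amino equatorial, acetyl axial): E = 1.44 kcal/mol.
Chair II (cyano equatorial, amino axial, acetyl equatorial): E = 1.38 kcal/mol.
Chair I is the less stable (higher-energy) conformer, and in that chair the cyano group is axial.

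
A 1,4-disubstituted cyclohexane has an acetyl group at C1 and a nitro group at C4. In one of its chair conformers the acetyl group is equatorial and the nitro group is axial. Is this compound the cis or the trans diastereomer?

cis

C1 and C4 have opposite parity, so their axial bonds point in opposite directions.
With opposite-parity carbons, two substituents on the same face are one axial and one equatorial; opposite faces give both axial or both equatorial.
Here the groups are equatorial/axial → same face → cis.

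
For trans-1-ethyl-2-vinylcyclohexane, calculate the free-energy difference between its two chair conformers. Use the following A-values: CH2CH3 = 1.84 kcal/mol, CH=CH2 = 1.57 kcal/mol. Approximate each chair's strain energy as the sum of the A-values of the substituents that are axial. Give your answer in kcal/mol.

3.41 kcal/mol

C1 and C2 have opposite parity, so for the trans isomer the two substituents are e,e in one chair and a,a in the other.
Chair I (ethyl axial, vinyl axial): E = 3.41 kcal/mol.
Chair II (ethyl equatorial, vinyl equatorial): E = 0.00 kcal/mol.
ΔE = 3.41 − 0.00 = 3.41 kcal/mol; chair II is more stable.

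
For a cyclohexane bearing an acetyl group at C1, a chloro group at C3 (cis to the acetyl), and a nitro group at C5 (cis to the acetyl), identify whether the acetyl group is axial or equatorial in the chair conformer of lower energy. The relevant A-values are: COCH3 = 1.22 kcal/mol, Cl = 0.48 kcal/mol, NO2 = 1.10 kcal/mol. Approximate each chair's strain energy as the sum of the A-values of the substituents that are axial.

Chair I (acetyl axial, chloro axial, nitro axial): E = 2.80 kcal/mol.
Chair II (acetyl equatorial, chloro equatorial, nitro equatorial): E = 0.00 kcal/mol.
Chair II is the more stable (lower-energy) conformer, and in that chair the acetyl group is equatorial.

equatorial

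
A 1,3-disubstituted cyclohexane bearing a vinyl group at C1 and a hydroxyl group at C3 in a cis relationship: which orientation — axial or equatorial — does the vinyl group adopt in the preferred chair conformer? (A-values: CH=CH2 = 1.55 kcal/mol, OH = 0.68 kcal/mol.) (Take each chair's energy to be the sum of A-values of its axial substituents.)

C1 and C3 have the same parity, so for the cis isomer the two substituents are e,e in one chair and a,a in the other.
Chair I (vinyl axial, hydroxyl axial): E = 2.23 kcal/mol.
Chair II (vinyl equatorial, hydroxyl equatorial): E = 0.00 kcal/mol.
Chair II is the more stable (lower-energy) conformer, and in that chair the vinyl group is equatorial.

equatorial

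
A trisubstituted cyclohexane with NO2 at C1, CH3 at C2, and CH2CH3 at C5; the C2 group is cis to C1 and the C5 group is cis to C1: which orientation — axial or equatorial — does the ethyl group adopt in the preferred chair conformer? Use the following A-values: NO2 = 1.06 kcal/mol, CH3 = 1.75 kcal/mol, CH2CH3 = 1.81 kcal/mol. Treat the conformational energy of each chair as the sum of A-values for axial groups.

equatorial

Chair I (nitro axial, methyl equatorial, ethyl axial): E = 2.87 kcal/mol.
Chair II (nitro equatorial, methyl axial, ethyl equatorial): E = 1.75 kcal/mol.
Chair II is the more stable (lower-energy) conformer, and in that chair the ethyl group is equatorial.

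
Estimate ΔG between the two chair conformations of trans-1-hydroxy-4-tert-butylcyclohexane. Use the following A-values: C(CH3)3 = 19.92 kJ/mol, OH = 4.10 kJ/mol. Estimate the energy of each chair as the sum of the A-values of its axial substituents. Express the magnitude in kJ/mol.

24.02 kJ/mol

C1 and C4 have opposite parity, so for the trans isomer the two substituents are e,e in one chair and a,a in the other.
Chair I (tert-butyl axial, hydroxyl axial): E = 24.02 kJ/mol.
Chair II (tert-butyl equatorial, hydroxyl equatorial): E = 0.00 kJ/mol.
ΔE = 24.02 − 0.00 = 24.02 kJ/mol; chair II is more stable.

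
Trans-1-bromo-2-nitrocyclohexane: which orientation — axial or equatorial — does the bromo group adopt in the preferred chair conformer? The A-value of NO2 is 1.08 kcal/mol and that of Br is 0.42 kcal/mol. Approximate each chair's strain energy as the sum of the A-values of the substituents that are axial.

equatorial

C1 and C2 have opposite parity, so for the trans isomer the two substituents are e,e in one chair and a,a in the other.
Chair I (nitro axial, bromo axial): E = 1.50 kcal/mol.
Chair II (nitro equatorial, bromo equatorial): E = 0.00 kcal/mol.
Chair II is the more stable (lower-energy) conformer, and in that chair the bromo group is equatorial.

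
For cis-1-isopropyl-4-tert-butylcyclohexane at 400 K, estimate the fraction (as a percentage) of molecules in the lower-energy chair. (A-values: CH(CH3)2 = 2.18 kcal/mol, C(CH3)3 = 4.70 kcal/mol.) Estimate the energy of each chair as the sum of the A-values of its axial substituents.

C1 and C4 have opposite parity, so for the cis isomer the two substituents are one axial and one equatorial in each chair.
Chair I (isopropyl axial, tert-butyl equatorial): E = 2.18 kcal/mol; chair II (isopropyl equatorial, tert-butyl axial): E = 4.70 kcal/mol.
ΔG = 2.52 kcal/mol between the two chairs.
K = exp(ΔG/RT) with R = 1.987×10⁻³ kcal mol⁻¹ K⁻¹ and T = 400 K gives K ≈ 23.8.
Fraction in the lower-energy chair = K/(K+1) = 96.0%.

96.0%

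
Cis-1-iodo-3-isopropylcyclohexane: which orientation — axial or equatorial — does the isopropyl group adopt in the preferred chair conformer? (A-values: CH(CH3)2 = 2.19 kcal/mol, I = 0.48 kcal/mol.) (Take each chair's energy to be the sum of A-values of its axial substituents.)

C1 and C3 have the same parity, so for the cis isomer the two substituents are e,e in one chair and a,a in the other.
Chair I (isopropyl axial, iodo axial): E = 2.67 kcal/mol.
Chair II (isopropyl equatorial, iodo equatorial): E = 0.00 kcal/mol.
Chair II is the more stable (lower-energy) conformer, and in that chair the isopropyl group is equatorial.

equatorial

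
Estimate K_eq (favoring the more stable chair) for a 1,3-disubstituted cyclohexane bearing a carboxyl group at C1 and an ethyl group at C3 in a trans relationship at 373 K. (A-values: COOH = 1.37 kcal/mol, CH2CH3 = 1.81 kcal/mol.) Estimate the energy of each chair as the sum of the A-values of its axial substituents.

K ≈ 1.81

C1 and C3 have the same parity, so for the trans isomer the two substituents are one axial and one equatorial in each chair.
Chair I (carboxyl axial, ethyl equatorial): E = 1.37 kcal/mol; chair II (carboxyl equatorial, ethyl axial): E = 1.81 kcal/mol.
ΔG = 0.44 kcal/mol between the two chairs.
K = exp(ΔG/RT) with R = 1.987×10⁻³ kcal mol⁻¹ K⁻¹ and T = 373 K gives K ≈ 1.81.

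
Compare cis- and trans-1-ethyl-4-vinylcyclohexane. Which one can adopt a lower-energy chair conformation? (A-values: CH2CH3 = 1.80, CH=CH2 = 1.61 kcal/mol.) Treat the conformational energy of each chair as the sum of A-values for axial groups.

At 1,4 positions (parity opposite): cis → (a,e or e,a); trans → (e,e or a,a).
Best chair for cis: E = 1.61 kcal/mol; best chair for trans: E = 0.00 kcal/mol.
The trans isomer is lower by 1.61 kcal/mol.

trans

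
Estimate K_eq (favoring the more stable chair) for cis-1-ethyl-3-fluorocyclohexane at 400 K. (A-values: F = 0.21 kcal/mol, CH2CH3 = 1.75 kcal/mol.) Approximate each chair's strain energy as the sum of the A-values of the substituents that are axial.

C1 and C3 have the same parity, so for the cis isomer the two substituents are e,e in one chair and a,a in the other.
Chair I (fluoro axial, ethyl axial): E = 1.96 kcal/mol; chair II (fluoro equatorial, ethyl equatorial): E = 0.00 kcal/mol.
ΔG = 1.96 kcal/mol between the two chairs.
K = exp(ΔG/RT) with R = 1.987×10⁻³ kcal mol⁻¹ K⁻¹ and T = 400 K gives K ≈ 11.8.

K ≈ 11.8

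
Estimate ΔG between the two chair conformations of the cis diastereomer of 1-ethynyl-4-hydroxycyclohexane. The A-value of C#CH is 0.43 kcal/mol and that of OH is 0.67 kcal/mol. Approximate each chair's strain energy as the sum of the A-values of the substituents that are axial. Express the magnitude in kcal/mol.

C1 and C4 have opposite parity, so for the cis isomer the two substituents are one axial and one equatorial in each chair.
Chair I (ethynyl axial, hydroxyl equatorial): E = 0.43 kcal/mol.
Chair II (ethynyl equatorial, hydroxyl axial): E = 0.67 kcal/mol.
ΔE = 0.67 − 0.43 = 0.24 kcal/mol; chair I is more stable.

0.24 kcal/mol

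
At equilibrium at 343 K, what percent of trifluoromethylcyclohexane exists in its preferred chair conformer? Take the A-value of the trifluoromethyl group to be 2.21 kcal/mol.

One chair has the trifluoromethyl group axial (E = 2.21 kcal/mol) and the other has it equatorial (E = 0).
ΔG = 2.21 kcal/mol between the two chairs.
K = exp(ΔG/RT) with R = 1.987×10⁻³ kcal mol⁻¹ K⁻¹ and T = 343 K gives K ≈ 25.6.
Fraction in the lower-energy chair = K/(K+1) = 96.2%.

96.2%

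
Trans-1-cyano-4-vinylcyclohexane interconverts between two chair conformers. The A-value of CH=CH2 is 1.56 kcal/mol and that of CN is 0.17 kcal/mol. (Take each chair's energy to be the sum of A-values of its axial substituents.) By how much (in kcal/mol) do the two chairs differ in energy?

1.73 kcal/mol

C1 and C4 have opposite parity, so for the trans isomer the two substituents are e,e in one chair and a,a in the other.
Chair I (vinyl axial, cyano axial): E = 1.73 kcal/mol.
Chair II (vinyl equatorial, cyano equatorial): E = 0.00 kcal/mol.
ΔE = 1.73 − 0.00 = 1.73 kcal/mol; chair II is more stable.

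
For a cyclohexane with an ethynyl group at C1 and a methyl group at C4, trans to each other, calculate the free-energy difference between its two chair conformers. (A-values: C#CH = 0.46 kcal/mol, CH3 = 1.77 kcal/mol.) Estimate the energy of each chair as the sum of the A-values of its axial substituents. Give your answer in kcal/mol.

C1 and C4 have opposite parity, so for the trans isomer the two substituents are e,e in one chair and a,a in the other.
Chair I (ethynyl axial, methyl axial): E = 2.23 kcal/mol.
Chair II (ethynyl equatorial, methyl equatorial): E = 0.00 kcal/mol.
ΔE = 2.23 − 0.00 = 2.23 kcal/mol; chair II is more stable.

2.23 kcal/mol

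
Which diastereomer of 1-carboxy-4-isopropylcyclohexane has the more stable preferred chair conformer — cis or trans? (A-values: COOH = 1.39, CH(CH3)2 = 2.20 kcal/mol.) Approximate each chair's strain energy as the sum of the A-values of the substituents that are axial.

At 1,4 positions (parity opposite): cis → (a,e or e,a); trans → (e,e or a,a).
Best chair for cis: E = 1.39 kcal/mol; best chair for trans: E = 0.00 kcal/mol.
The trans isomer is lower by 1.39 kcal/mol.

trans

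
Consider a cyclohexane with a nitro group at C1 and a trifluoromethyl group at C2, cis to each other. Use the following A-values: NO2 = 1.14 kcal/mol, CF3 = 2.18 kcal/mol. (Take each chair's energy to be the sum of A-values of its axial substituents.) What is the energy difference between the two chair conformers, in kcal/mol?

1.04 kcal/mol

C1 and C2 have opposite parity, so for the cis isomer the two substituents are one axial and one equatorial in each chair.
Chair I (nitro axial, trifluoromethyl equatorial): E = 1.14 kcal/mol.
Chair II (nitro equatorial, trifluoromethyl axial): E = 2.18 kcal/mol.
ΔE = 2.18 − 1.14 = 1.04 kcal/mol; chair I is more stable.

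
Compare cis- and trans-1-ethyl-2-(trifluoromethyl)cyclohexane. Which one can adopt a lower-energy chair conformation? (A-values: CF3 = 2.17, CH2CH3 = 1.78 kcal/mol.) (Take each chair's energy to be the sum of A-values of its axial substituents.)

At 1,2 positions (parity opposite): cis → (a,e or e,a); trans → (e,e or a,a).
Best chair for cis: E = 1.78 kcal/mol; best chair for trans: E = 0.00 kcal/mol.
The trans isomer is lower by 1.78 kcal/mol.

trans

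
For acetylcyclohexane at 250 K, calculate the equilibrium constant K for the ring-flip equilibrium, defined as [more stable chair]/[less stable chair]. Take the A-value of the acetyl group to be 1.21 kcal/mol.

One chair has the acetyl group axial (E = 1.21 kcal/mol) and the other has it equatorial (E = 0).
ΔG = 1.21 kcal/mol between the two chairs.
K = exp(ΔG/RT) with R = 1.987×10⁻³ kcal mol⁻¹ K⁻¹ and T = 250 K gives K ≈ 11.4.

K ≈ 11.4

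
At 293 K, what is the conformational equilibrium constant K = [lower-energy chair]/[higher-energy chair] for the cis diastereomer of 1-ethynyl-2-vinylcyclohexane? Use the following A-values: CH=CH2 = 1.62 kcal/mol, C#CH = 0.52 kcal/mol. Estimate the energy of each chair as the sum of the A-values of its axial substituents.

K ≈ 6.62

C1 and C2 have opposite parity, so for the cis isomer the two substituents are one axial and one equatorial in each chair.
Chair I (vinyl axial, ethynyl equatorial): E = 1.62 kcal/mol; chair II (vinyl equatorial, ethynyl axial): E = 0.52 kcal/mol.
ΔG = 1.10 kcal/mol between the two chairs.
K = exp(ΔG/RT) with R = 1.987×10⁻³ kcal mol⁻¹ K⁻¹ and T = 293 K gives K ≈ 6.62.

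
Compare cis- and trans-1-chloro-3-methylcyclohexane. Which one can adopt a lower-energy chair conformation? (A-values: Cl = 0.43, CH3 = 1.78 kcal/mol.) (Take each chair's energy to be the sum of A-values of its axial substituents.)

cis

At 1,3 positions (parity same): cis → (e,e or a,a); trans → (a,e or e,a).
Best chair for cis: E = 0.00 kcal/mol; best chair for trans: E = 0.43 kcal/mol.
The cis isomer is lower by 0.43 kcal/mol.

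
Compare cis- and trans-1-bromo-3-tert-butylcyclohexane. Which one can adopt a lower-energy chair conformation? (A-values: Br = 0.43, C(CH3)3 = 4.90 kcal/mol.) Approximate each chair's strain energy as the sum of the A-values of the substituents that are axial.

cis

At 1,3 positions (parity same): cis → (e,e or a,a); trans → (a,e or e,a).
Best chair for cis: E = 0.00 kcal/mol; best chair for trans: E = 0.43 kcal/mol.
The cis isomer is lower by 0.43 kcal/mol.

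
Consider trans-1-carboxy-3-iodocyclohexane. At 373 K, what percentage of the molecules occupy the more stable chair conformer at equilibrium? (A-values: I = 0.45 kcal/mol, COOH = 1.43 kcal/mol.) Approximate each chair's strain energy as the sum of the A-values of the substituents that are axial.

79.0%

C1 and C3 have the same parity, so for the trans isomer the two substituents are one axial and one equatorial in each chair.
Chair I (iodo axial, carboxyl equatorial): E = 0.45 kcal/mol; chair II (iodo equatorial, carboxyl axial): E = 1.43 kcal/mol.
ΔG = 0.98 kcal/mol between the two chairs.
K = exp(ΔG/RT) with R = 1.987×10⁻³ kcal mol⁻¹ K⁻¹ and T = 373 K gives K ≈ 3.75.
Fraction in the lower-energy chair = K/(K+1) = 79.0%.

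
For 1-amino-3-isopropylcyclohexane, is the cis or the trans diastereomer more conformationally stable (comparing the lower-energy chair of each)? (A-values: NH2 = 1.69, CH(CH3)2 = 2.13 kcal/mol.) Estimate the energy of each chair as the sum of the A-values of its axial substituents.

cis

At 1,3 positions (parity same): cis → (e,e or a,a); trans → (a,e or e,a).
Best chair for cis: E = 0.00 kcal/mol; best chair for trans: E = 1.69 kcal/mol.
The cis isomer is lower by 1.69 kcal/mol.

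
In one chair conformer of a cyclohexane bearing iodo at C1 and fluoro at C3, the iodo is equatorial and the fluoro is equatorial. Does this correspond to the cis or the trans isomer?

C1 and C3 have the same parity, so their axial bonds point in the same direction.
With same-parity carbons, two substituents on the same face are both axial or both equatorial; opposite faces give one of each.
Here the groups are equatorial/equatorial → same face → cis.

cis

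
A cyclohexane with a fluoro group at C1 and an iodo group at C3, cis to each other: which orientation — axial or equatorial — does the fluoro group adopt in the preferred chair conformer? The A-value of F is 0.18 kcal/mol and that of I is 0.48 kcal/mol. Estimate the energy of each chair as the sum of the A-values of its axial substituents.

equatorial

C1 and C3 have the same parity, so for the cis isomer the two substituents are e,e in one chair and a,a in the other.
Chair I (fluoro axial, iodo axial): E = 0.66 kcal/mol.
Chair II (fluoro equatorial, iodo equatorial): E = 0.00 kcal/mol.
Chair II is the more stable (lower-energy) conformer, and in that chair the fluoro group is equatorial.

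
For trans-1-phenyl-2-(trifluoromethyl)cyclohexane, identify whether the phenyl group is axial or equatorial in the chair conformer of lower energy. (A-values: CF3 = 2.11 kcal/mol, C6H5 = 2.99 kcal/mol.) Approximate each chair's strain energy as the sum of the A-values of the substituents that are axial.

C1 and C2 have opposite parity, so for the trans isomer the two substituents are e,e in one chair and a,a in the other.
Chair I (trifluoromethyl axial, phenyl axial): E = 5.10 kcal/mol.
Chair II (trifluoromethyl equatorial, phenyl equatorial): E = 0.00 kcal/mol.
Chair II is the more stable (lower-energy) conformer, and in that chair the phenyl group is equatorial.

equatorial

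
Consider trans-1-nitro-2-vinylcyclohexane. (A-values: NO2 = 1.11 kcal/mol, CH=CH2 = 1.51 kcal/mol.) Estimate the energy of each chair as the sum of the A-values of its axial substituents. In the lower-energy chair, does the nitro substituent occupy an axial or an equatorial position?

equatorial

C1 and C2 have opposite parity, so for the trans isomer the two substituents are e,e in one chair and a,a in the other.
Chair I (nitro axial, vinyl axial): E = 2.62 kcal/mol.
Chair II (nitro equatorial, vinyl equatorial): E = 0.00 kcal/mol.
Chair II is the more stable (lower-energy) conformer, and in that chair the nitro group is equatorial.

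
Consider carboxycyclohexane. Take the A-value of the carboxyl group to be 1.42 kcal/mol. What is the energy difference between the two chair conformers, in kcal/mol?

A monosubstituted cyclohexane has one chair with the carboxyl group axial (E = A = 1.42 kcal/mol) and one with it equatorial (E = 0).
ΔE = 1.42 − 0 = 1.42 kcal/mol.

1.42 kcal/mol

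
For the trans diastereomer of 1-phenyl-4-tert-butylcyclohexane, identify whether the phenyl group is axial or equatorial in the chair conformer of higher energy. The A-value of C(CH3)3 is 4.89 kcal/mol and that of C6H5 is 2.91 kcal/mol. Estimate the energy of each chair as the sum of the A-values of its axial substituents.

axial

C1 and C4 have opposite parity, so for the trans isomer the two substituents are e,e in one chair and a,a in the other.
Chair I (tert-butyl axial, phenyl axial): E = 7.80 kcal/mol.
Chair II (tert-butyl equatorial, phenyl equatorial): E = 0.00 kcal/mol.
Chair I is the less stable (higher-energy) conformer, and in that chair the phenyl group is axial.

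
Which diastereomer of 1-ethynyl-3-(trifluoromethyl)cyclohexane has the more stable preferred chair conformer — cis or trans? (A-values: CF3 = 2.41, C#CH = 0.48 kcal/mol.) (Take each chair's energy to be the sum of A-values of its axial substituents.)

cis

At 1,3 positions (parity same): cis → (e,e or a,a); trans → (a,e or e,a).
Best chair for cis: E = 0.00 kcal/mol; best chair for trans: E = 0.48 kcal/mol.
The cis isomer is lower by 0.48 kcal/mol.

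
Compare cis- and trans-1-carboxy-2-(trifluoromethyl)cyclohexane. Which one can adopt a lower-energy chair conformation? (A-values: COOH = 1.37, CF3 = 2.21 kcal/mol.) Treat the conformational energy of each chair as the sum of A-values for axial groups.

At 1,2 positions (parity opposite): cis → (a,e or e,a); trans → (e,e or a,a).
Best chair for cis: E = 1.37 kcal/mol; best chair for trans: E = 0.00 kcal/mol.
The trans isomer is lower by 1.37 kcal/mol.

trans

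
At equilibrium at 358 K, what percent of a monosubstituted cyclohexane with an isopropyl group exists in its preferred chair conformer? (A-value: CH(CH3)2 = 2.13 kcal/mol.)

One chair has the isopropyl group axial (E = 2.13 kcal/mol) and the other has it equatorial (E = 0).
ΔG = 2.13 kcal/mol between the two chairs.
K = exp(ΔG/RT) with R = 1.987×10⁻³ kcal mol⁻¹ K⁻¹ and T = 358 K gives K ≈ 20.
Fraction in the lower-energy chair = K/(K+1) = 95.2%.

95.2%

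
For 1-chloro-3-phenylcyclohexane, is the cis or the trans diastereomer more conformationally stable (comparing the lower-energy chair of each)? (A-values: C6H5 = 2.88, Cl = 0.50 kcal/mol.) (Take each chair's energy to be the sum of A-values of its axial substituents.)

At 1,3 positions (parity same): cis → (e,e or a,a); trans → (a,e or e,a).
Best chair for cis: E = 0.00 kcal/mol; best chair for trans: E = 0.50 kcal/mol.
The cis isomer is lower by 0.50 kcal/mol.

cis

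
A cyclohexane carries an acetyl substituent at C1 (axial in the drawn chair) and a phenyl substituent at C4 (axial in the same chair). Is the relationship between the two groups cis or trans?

trans

C1 and C4 have opposite parity, so their axial bonds point in opposite directions.
With opposite-parity carbons, two substituents on the same face are one axial and one equatorial; opposite faces give both axial or both equatorial.
Here the groups are axial/axial → opposite face → trans.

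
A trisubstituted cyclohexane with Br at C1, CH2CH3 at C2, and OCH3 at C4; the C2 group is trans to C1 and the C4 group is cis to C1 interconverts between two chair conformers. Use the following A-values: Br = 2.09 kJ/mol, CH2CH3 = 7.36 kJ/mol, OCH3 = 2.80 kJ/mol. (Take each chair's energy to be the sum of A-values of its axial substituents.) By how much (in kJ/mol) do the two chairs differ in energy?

6.65 kJ/mol

Chair I (bromo axial, ethyl axial, methoxy equatorial): E = 9.45 kJ/mol.
Chair II (bromo equatorial, ethyl equatorial, methoxy axial): E = 2.80 kJ/mol.
ΔE = 9.45 − 2.80 = 6.65 kJ/mol; chair II is more stable.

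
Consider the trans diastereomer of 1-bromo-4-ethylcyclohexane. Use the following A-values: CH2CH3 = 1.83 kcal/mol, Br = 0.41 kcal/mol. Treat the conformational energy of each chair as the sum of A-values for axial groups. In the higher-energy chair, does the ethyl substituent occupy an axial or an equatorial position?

C1 and C4 have opposite parity, so for the trans isomer the two substituents are e,e in one chair and a,a in the other.
Chair I (ethyl axial, bromo axial): E = 2.24 kcal/mol.
Chair II (ethyl equatorial, bromo equatorial): E = 0.00 kcal/mol.
Chair I is the less stable (higher-energy) conformer, and in that chair the ethyl group is axial.

axial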